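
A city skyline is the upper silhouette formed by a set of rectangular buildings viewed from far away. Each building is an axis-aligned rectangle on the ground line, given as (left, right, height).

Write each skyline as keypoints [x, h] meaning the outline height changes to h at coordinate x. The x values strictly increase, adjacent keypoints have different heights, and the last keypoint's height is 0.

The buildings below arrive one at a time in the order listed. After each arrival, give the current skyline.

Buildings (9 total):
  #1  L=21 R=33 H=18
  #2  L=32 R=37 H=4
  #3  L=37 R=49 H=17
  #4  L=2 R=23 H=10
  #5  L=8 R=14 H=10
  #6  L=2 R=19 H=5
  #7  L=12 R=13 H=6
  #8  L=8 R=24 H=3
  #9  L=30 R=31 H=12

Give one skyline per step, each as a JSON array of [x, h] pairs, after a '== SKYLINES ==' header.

== SKYLINES ==
[[21,18],[33,0]]
[[21,18],[33,4],[37,0]]
[[21,18],[33,4],[37,17],[49,0]]
[[2,10],[21,18],[33,4],[37,17],[49,0]]
[[2,10],[21,18],[33,4],[37,17],[49,0]]
[[2,10],[21,18],[33,4],[37,17],[49,0]]
[[2,10],[21,18],[33,4],[37,17],[49,0]]
[[2,10],[21,18],[33,4],[37,17],[49,0]]
[[2,10],[21,18],[33,4],[37,17],[49,0]]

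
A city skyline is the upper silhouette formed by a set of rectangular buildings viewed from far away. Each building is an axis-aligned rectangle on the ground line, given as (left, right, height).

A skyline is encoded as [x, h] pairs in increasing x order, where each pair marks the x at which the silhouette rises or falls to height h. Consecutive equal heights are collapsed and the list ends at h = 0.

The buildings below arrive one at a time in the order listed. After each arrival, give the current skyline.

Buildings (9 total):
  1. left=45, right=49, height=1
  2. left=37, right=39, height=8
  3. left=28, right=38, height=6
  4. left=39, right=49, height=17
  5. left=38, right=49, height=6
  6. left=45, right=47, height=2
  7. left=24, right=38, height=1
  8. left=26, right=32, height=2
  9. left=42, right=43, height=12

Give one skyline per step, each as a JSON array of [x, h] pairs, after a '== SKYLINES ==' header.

== SKYLINES ==
[[45,1],[49,0]]
[[37,8],[39,0],[45,1],[49,0]]
[[28,6],[37,8],[39,0],[45,1],[49,0]]
[[28,6],[37,8],[39,17],[49,0]]
[[28,6],[37,8],[39,17],[49,0]]
[[28,6],[37,8],[39,17],[49,0]]
[[24,1],[28,6],[37,8],[39,17],[49,0]]
[[24,1],[26,2],[28,6],[37,8],[39,17],[49,0]]
[[24,1],[26,2],[28,6],[37,8],[39,17],[49,0]]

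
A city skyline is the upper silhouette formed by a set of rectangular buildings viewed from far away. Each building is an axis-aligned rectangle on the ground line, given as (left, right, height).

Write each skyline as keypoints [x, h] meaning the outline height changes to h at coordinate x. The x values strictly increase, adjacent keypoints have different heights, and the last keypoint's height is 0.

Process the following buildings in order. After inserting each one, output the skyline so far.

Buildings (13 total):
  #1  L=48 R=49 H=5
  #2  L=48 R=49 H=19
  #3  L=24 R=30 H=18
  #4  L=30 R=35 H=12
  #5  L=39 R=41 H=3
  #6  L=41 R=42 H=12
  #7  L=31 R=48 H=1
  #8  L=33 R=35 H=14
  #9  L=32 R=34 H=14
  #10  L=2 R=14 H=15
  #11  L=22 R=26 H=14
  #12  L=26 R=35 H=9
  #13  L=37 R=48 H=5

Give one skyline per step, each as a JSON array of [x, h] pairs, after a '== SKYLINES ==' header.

== SKYLINES ==
[[48,5],[49,0]]
[[48,19],[49,0]]
[[24,18],[30,0],[48,19],[49,0]]
[[24,18],[30,12],[35,0],[48,19],[49,0]]
[[24,18],[30,12],[35,0],[39,3],[41,0],[48,19],[49,0]]
[[24,18],[30,12],[35,0],[39,3],[41,12],[42,0],[48,19],[49,0]]
[[24,18],[30,12],[35,1],[39,3],[41,12],[42,1],[48,19],[49,0]]
[[24,18],[30,12],[33,14],[35,1],[39,3],[41,12],[42,1],[48,19],[49,0]]
[[24,18],[30,12],[32,14],[35,1],[39,3],[41,12],[42,1],[48,19],[49,0]]
[[2,15],[14,0],[24,18],[30,12],[32,14],[35,1],[39,3],[41,12],[42,1],[48,19],[49,0]]
[[2,15],[14,0],[22,14],[24,18],[30,12],[32,14],[35,1],[39,3],[41,12],[42,1],[48,19],[49,0]]
[[2,15],[14,0],[22,14],[24,18],[30,12],[32,14],[35,1],[39,3],[41,12],[42,1],[48,19],[49,0]]
[[2,15],[14,0],[22,14],[24,18],[30,12],[32,14],[35,1],[37,5],[41,12],[42,5],[48,19],[49,0]]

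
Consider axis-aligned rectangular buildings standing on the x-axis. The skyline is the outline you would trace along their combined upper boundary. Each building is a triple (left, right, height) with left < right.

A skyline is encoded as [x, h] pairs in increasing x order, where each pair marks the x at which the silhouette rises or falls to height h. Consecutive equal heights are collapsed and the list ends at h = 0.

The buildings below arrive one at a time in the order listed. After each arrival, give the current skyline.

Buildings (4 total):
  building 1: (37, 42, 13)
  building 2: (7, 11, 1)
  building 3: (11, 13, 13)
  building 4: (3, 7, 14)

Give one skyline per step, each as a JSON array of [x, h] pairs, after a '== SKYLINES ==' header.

== SKYLINES ==
[[37,13],[42,0]]
[[7,1],[11,0],[37,13],[42,0]]
[[7,1],[11,13],[13,0],[37,13],[42,0]]
[[3,14],[7,1],[11,13],[13,0],[37,13],[42,0]]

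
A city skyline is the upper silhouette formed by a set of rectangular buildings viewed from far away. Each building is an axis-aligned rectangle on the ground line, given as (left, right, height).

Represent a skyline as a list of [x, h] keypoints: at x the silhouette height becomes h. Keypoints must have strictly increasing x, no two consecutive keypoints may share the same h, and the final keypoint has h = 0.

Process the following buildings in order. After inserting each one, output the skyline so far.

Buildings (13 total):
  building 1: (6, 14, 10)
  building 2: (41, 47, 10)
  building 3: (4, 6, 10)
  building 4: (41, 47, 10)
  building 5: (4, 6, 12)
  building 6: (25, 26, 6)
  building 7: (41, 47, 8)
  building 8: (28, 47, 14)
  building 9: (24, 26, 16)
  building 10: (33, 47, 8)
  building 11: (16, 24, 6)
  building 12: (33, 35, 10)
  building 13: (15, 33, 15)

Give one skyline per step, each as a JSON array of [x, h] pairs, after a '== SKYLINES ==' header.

== SKYLINES ==
[[6,10],[14,0]]
[[6,10],[14,0],[41,10],[47,0]]
[[4,10],[14,0],[41,10],[47,0]]
[[4,10],[14,0],[41,10],[47,0]]
[[4,12],[6,10],[14,0],[41,10],[47,0]]
[[4,12],[6,10],[14,0],[25,6],[26,0],[41,10],[47,0]]
[[4,12],[6,10],[14,0],[25,6],[26,0],[41,10],[47,0]]
[[4,12],[6,10],[14,0],[25,6],[26,0],[28,14],[47,0]]
[[4,12],[6,10],[14,0],[24,16],[26,0],[28,14],[47,0]]
[[4,12],[6,10],[14,0],[24,16],[26,0],[28,14],[47,0]]
[[4,12],[6,10],[14,0],[16,6],[24,16],[26,0],[28,14],[47,0]]
[[4,12],[6,10],[14,0],[16,6],[24,16],[26,0],[28,14],[47,0]]
[[4,12],[6,10],[14,0],[15,15],[24,16],[26,15],[33,14],[47,0]]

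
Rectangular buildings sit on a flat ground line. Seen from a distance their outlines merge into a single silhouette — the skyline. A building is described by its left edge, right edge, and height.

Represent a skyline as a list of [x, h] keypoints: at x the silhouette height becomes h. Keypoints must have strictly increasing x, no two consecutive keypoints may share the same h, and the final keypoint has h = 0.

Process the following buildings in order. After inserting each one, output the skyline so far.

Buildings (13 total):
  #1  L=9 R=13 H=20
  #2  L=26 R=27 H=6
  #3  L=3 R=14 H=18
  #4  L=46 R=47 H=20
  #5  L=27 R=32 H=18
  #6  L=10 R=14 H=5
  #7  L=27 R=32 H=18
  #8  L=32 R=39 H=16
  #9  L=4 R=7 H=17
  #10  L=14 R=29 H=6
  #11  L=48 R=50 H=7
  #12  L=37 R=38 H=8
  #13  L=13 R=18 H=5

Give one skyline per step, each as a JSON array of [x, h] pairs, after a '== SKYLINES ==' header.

== SKYLINES ==
[[9,20],[13,0]]
[[9,20],[13,0],[26,6],[27,0]]
[[3,18],[9,20],[13,18],[14,0],[26,6],[27,0]]
[[3,18],[9,20],[13,18],[14,0],[26,6],[27,0],[46,20],[47,0]]
[[3,18],[9,20],[13,18],[14,0],[26,6],[27,18],[32,0],[46,20],[47,0]]
[[3,18],[9,20],[13,18],[14,0],[26,6],[27,18],[32,0],[46,20],[47,0]]
[[3,18],[9,20],[13,18],[14,0],[26,6],[27,18],[32,0],[46,20],[47,0]]
[[3,18],[9,20],[13,18],[14,0],[26,6],[27,18],[32,16],[39,0],[46,20],[47,0]]
[[3,18],[9,20],[13,18],[14,0],[26,6],[27,18],[32,16],[39,0],[46,20],[47,0]]
[[3,18],[9,20],[13,18],[14,6],[27,18],[32,16],[39,0],[46,20],[47,0]]
[[3,18],[9,20],[13,18],[14,6],[27,18],[32,16],[39,0],[46,20],[47,0],[48,7],[50,0]]
[[3,18],[9,20],[13,18],[14,6],[27,18],[32,16],[39,0],[46,20],[47,0],[48,7],[50,0]]
[[3,18],[9,20],[13,18],[14,6],[27,18],[32,16],[39,0],[46,20],[47,0],[48,7],[50,0]]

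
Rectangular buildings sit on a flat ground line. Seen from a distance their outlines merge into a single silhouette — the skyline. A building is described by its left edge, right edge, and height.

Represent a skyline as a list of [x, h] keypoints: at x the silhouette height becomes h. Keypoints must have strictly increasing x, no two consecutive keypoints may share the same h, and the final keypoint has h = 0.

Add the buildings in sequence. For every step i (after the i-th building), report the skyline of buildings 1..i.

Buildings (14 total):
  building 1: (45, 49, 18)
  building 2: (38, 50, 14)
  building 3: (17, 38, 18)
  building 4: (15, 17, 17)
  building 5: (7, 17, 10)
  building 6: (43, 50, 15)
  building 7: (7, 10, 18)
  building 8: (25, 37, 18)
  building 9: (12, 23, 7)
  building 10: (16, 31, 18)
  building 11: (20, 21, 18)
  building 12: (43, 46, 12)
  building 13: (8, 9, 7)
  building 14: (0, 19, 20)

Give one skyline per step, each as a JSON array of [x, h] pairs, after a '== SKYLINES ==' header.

== SKYLINES ==
[[45,18],[49,0]]
[[38,14],[45,18],[49,14],[50,0]]
[[17,18],[38,14],[45,18],[49,14],[50,0]]
[[15,17],[17,18],[38,14],[45,18],[49,14],[50,0]]
[[7,10],[15,17],[17,18],[38,14],[45,18],[49,14],[50,0]]
[[7,10],[15,17],[17,18],[38,14],[43,15],[45,18],[49,15],[50,0]]
[[7,18],[10,10],[15,17],[17,18],[38,14],[43,15],[45,18],[49,15],[50,0]]
[[7,18],[10,10],[15,17],[17,18],[38,14],[43,15],[45,18],[49,15],[50,0]]
[[7,18],[10,10],[15,17],[17,18],[38,14],[43,15],[45,18],[49,15],[50,0]]
[[7,18],[10,10],[15,17],[16,18],[38,14],[43,15],[45,18],[49,15],[50,0]]
[[7,18],[10,10],[15,17],[16,18],[38,14],[43,15],[45,18],[49,15],[50,0]]
[[7,18],[10,10],[15,17],[16,18],[38,14],[43,15],[45,18],[49,15],[50,0]]
[[7,18],[10,10],[15,17],[16,18],[38,14],[43,15],[45,18],[49,15],[50,0]]
[[0,20],[19,18],[38,14],[43,15],[45,18],[49,15],[50,0]]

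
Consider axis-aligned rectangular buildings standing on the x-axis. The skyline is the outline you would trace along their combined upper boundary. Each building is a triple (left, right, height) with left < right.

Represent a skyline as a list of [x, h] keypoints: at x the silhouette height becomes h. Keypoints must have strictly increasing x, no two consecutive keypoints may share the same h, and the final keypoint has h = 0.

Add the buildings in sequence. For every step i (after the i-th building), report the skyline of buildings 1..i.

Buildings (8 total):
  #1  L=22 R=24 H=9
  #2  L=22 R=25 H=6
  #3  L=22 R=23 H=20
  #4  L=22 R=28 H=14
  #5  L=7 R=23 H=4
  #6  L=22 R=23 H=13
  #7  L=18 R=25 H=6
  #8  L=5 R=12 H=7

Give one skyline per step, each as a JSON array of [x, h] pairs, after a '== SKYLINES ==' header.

== SKYLINES ==
[[22,9],[24,0]]
[[22,9],[24,6],[25,0]]
[[22,20],[23,9],[24,6],[25,0]]
[[22,20],[23,14],[28,0]]
[[7,4],[22,20],[23,14],[28,0]]
[[7,4],[22,20],[23,14],[28,0]]
[[7,4],[18,6],[22,20],[23,14],[28,0]]
[[5,7],[12,4],[18,6],[22,20],[23,14],[28,0]]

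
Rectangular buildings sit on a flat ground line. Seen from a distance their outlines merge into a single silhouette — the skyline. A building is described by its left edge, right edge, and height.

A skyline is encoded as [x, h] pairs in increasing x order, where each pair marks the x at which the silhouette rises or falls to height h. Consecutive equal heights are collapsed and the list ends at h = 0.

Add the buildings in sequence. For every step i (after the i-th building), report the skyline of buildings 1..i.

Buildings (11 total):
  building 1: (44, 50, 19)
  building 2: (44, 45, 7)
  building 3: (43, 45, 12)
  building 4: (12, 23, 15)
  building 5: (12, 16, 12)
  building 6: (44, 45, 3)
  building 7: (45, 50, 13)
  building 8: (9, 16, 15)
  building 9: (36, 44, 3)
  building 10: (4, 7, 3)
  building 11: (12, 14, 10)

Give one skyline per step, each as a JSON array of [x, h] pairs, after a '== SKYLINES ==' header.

== SKYLINES ==
[[44,19],[50,0]]
[[44,19],[50,0]]
[[43,12],[44,19],[50,0]]
[[12,15],[23,0],[43,12],[44,19],[50,0]]
[[12,15],[23,0],[43,12],[44,19],[50,0]]
[[12,15],[23,0],[43,12],[44,19],[50,0]]
[[12,15],[23,0],[43,12],[44,19],[50,0]]
[[9,15],[23,0],[43,12],[44,19],[50,0]]
[[9,15],[23,0],[36,3],[43,12],[44,19],[50,0]]
[[4,3],[7,0],[9,15],[23,0],[36,3],[43,12],[44,19],[50,0]]
[[4,3],[7,0],[9,15],[23,0],[36,3],[43,12],[44,19],[50,0]]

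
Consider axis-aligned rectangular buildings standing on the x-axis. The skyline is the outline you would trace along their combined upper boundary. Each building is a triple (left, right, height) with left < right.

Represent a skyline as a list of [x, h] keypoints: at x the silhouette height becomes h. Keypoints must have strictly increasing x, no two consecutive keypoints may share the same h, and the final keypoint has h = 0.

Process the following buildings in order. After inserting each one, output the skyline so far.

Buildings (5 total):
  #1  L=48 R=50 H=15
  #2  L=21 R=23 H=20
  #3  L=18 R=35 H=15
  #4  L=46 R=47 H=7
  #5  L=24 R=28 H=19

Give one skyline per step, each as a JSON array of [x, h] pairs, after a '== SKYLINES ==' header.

== SKYLINES ==
[[48,15],[50,0]]
[[21,20],[23,0],[48,15],[50,0]]
[[18,15],[21,20],[23,15],[35,0],[48,15],[50,0]]
[[18,15],[21,20],[23,15],[35,0],[46,7],[47,0],[48,15],[50,0]]
[[18,15],[21,20],[23,15],[24,19],[28,15],[35,0],[46,7],[47,0],[48,15],[50,0]]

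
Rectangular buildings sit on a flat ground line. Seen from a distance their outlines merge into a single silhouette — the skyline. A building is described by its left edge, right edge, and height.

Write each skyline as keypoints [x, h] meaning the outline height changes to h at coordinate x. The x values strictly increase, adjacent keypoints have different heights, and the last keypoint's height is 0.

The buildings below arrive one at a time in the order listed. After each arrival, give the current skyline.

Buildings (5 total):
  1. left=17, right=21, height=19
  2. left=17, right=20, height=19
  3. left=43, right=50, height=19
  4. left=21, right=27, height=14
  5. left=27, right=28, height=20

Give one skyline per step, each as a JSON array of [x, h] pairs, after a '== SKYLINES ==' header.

== SKYLINES ==
[[17,19],[21,0]]
[[17,19],[21,0]]
[[17,19],[21,0],[43,19],[50,0]]
[[17,19],[21,14],[27,0],[43,19],[50,0]]
[[17,19],[21,14],[27,20],[28,0],[43,19],[50,0]]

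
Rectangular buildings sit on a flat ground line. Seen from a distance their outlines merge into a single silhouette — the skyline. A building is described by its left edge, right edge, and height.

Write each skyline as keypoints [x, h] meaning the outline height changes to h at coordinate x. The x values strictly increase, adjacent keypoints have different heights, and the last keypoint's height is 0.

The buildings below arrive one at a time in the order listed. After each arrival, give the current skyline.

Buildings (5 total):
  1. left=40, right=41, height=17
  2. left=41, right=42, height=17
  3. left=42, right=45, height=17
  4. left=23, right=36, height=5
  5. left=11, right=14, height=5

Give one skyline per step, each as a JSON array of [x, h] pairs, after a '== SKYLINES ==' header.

== SKYLINES ==
[[40,17],[41,0]]
[[40,17],[42,0]]
[[40,17],[45,0]]
[[23,5],[36,0],[40,17],[45,0]]
[[11,5],[14,0],[23,5],[36,0],[40,17],[45,0]]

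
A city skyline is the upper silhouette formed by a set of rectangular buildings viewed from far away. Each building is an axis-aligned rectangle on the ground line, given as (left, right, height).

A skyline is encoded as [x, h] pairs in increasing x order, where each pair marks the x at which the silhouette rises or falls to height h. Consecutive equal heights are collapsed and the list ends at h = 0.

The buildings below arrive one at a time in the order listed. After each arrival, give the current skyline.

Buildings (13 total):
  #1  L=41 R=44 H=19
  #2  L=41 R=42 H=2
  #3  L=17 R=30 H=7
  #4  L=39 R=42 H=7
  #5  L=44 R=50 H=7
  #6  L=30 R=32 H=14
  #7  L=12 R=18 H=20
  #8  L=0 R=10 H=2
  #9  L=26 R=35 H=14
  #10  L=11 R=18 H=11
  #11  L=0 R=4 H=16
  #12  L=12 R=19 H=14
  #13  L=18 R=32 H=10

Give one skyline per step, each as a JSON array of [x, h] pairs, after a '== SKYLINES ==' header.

== SKYLINES ==
[[41,19],[44,0]]
[[41,19],[44,0]]
[[17,7],[30,0],[41,19],[44,0]]
[[17,7],[30,0],[39,7],[41,19],[44,0]]
[[17,7],[30,0],[39,7],[41,19],[44,7],[50,0]]
[[17,7],[30,14],[32,0],[39,7],[41,19],[44,7],[50,0]]
[[12,20],[18,7],[30,14],[32,0],[39,7],[41,19],[44,7],[50,0]]
[[0,2],[10,0],[12,20],[18,7],[30,14],[32,0],[39,7],[41,19],[44,7],[50,0]]
[[0,2],[10,0],[12,20],[18,7],[26,14],[35,0],[39,7],[41,19],[44,7],[50,0]]
[[0,2],[10,0],[11,11],[12,20],[18,7],[26,14],[35,0],[39,7],[41,19],[44,7],[50,0]]
[[0,16],[4,2],[10,0],[11,11],[12,20],[18,7],[26,14],[35,0],[39,7],[41,19],[44,7],[50,0]]
[[0,16],[4,2],[10,0],[11,11],[12,20],[18,14],[19,7],[26,14],[35,0],[39,7],[41,19],[44,7],[50,0]]
[[0,16],[4,2],[10,0],[11,11],[12,20],[18,14],[19,10],[26,14],[35,0],[39,7],[41,19],[44,7],[50,0]]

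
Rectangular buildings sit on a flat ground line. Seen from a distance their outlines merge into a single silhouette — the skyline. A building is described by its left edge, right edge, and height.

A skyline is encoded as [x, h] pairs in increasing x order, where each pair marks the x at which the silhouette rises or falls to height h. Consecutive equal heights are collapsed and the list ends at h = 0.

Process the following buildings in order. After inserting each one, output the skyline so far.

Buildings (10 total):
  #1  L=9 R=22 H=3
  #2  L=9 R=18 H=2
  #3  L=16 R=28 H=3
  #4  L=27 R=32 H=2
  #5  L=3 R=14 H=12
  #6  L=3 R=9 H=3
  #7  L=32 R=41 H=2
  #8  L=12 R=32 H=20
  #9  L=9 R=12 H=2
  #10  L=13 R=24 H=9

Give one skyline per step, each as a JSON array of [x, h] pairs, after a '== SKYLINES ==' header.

== SKYLINES ==
[[9,3],[22,0]]
[[9,3],[22,0]]
[[9,3],[28,0]]
[[9,3],[28,2],[32,0]]
[[3,12],[14,3],[28,2],[32,0]]
[[3,12],[14,3],[28,2],[32,0]]
[[3,12],[14,3],[28,2],[41,0]]
[[3,12],[12,20],[32,2],[41,0]]
[[3,12],[12,20],[32,2],[41,0]]
[[3,12],[12,20],[32,2],[41,0]]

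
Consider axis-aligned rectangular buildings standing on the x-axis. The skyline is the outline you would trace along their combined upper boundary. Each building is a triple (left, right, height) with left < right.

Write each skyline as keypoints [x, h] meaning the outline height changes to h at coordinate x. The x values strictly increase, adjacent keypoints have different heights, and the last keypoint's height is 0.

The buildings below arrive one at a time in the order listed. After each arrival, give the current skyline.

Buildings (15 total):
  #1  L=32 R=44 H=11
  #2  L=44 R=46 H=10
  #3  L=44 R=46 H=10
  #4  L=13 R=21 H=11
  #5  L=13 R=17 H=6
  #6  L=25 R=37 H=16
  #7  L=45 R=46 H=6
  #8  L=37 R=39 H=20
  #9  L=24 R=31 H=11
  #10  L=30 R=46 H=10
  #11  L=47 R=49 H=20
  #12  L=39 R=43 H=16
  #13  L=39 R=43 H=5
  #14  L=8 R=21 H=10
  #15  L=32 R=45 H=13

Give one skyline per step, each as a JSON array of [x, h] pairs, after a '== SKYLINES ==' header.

== SKYLINES ==
[[32,11],[44,0]]
[[32,11],[44,10],[46,0]]
[[32,11],[44,10],[46,0]]
[[13,11],[21,0],[32,11],[44,10],[46,0]]
[[13,11],[21,0],[32,11],[44,10],[46,0]]
[[13,11],[21,0],[25,16],[37,11],[44,10],[46,0]]
[[13,11],[21,0],[25,16],[37,11],[44,10],[46,0]]
[[13,11],[21,0],[25,16],[37,20],[39,11],[44,10],[46,0]]
[[13,11],[21,0],[24,11],[25,16],[37,20],[39,11],[44,10],[46,0]]
[[13,11],[21,0],[24,11],[25,16],[37,20],[39,11],[44,10],[46,0]]
[[13,11],[21,0],[24,11],[25,16],[37,20],[39,11],[44,10],[46,0],[47,20],[49,0]]
[[13,11],[21,0],[24,11],[25,16],[37,20],[39,16],[43,11],[44,10],[46,0],[47,20],[49,0]]
[[13,11],[21,0],[24,11],[25,16],[37,20],[39,16],[43,11],[44,10],[46,0],[47,20],[49,0]]
[[8,10],[13,11],[21,0],[24,11],[25,16],[37,20],[39,16],[43,11],[44,10],[46,0],[47,20],[49,0]]
[[8,10],[13,11],[21,0],[24,11],[25,16],[37,20],[39,16],[43,13],[45,10],[46,0],[47,20],[49,0]]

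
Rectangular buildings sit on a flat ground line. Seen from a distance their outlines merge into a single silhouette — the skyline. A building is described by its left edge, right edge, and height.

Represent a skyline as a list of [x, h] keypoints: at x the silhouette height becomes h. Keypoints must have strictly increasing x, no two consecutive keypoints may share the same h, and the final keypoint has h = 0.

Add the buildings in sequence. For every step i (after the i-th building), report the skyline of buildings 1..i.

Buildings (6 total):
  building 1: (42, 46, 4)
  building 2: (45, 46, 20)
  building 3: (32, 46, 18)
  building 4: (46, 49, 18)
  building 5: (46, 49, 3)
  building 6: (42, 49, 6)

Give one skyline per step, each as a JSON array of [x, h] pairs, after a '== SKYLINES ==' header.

== SKYLINES ==
[[42,4],[46,0]]
[[42,4],[45,20],[46,0]]
[[32,18],[45,20],[46,0]]
[[32,18],[45,20],[46,18],[49,0]]
[[32,18],[45,20],[46,18],[49,0]]
[[32,18],[45,20],[46,18],[49,0]]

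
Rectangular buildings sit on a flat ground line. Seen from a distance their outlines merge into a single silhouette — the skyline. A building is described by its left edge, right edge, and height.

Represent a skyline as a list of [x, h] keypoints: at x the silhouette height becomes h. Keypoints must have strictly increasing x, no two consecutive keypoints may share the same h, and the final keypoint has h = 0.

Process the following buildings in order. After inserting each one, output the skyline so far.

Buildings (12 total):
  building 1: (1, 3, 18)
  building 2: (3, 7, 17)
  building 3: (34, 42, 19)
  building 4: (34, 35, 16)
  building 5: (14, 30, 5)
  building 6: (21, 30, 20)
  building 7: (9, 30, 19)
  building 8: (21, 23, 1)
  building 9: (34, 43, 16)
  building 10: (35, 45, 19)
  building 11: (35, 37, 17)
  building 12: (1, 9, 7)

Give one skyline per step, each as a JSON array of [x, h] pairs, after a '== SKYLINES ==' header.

== SKYLINES ==
[[1,18],[3,0]]
[[1,18],[3,17],[7,0]]
[[1,18],[3,17],[7,0],[34,19],[42,0]]
[[1,18],[3,17],[7,0],[34,19],[42,0]]
[[1,18],[3,17],[7,0],[14,5],[30,0],[34,19],[42,0]]
[[1,18],[3,17],[7,0],[14,5],[21,20],[30,0],[34,19],[42,0]]
[[1,18],[3,17],[7,0],[9,19],[21,20],[30,0],[34,19],[42,0]]
[[1,18],[3,17],[7,0],[9,19],[21,20],[30,0],[34,19],[42,0]]
[[1,18],[3,17],[7,0],[9,19],[21,20],[30,0],[34,19],[42,16],[43,0]]
[[1,18],[3,17],[7,0],[9,19],[21,20],[30,0],[34,19],[45,0]]
[[1,18],[3,17],[7,0],[9,19],[21,20],[30,0],[34,19],[45,0]]
[[1,18],[3,17],[7,7],[9,19],[21,20],[30,0],[34,19],[45,0]]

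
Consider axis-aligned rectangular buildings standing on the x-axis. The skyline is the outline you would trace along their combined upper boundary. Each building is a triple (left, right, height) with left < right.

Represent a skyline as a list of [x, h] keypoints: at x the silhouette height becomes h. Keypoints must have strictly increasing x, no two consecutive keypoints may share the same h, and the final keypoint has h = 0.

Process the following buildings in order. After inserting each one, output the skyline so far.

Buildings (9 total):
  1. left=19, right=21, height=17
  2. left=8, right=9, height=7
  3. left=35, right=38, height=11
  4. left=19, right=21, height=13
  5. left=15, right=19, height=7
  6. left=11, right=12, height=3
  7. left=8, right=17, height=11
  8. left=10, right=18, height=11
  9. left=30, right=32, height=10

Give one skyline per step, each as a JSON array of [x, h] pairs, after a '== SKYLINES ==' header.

== SKYLINES ==
[[19,17],[21,0]]
[[8,7],[9,0],[19,17],[21,0]]
[[8,7],[9,0],[19,17],[21,0],[35,11],[38,0]]
[[8,7],[9,0],[19,17],[21,0],[35,11],[38,0]]
[[8,7],[9,0],[15,7],[19,17],[21,0],[35,11],[38,0]]
[[8,7],[9,0],[11,3],[12,0],[15,7],[19,17],[21,0],[35,11],[38,0]]
[[8,11],[17,7],[19,17],[21,0],[35,11],[38,0]]
[[8,11],[18,7],[19,17],[21,0],[35,11],[38,0]]
[[8,11],[18,7],[19,17],[21,0],[30,10],[32,0],[35,11],[38,0]]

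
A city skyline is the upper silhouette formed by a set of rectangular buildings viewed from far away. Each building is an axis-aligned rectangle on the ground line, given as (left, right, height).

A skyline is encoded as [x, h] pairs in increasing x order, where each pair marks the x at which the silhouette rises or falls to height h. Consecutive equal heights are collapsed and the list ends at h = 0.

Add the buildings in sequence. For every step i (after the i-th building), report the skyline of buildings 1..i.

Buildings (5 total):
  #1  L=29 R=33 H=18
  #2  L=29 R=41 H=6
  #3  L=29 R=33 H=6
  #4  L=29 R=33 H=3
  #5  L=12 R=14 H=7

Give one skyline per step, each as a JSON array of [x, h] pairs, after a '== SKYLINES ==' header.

== SKYLINES ==
[[29,18],[33,0]]
[[29,18],[33,6],[41,0]]
[[29,18],[33,6],[41,0]]
[[29,18],[33,6],[41,0]]
[[12,7],[14,0],[29,18],[33,6],[41,0]]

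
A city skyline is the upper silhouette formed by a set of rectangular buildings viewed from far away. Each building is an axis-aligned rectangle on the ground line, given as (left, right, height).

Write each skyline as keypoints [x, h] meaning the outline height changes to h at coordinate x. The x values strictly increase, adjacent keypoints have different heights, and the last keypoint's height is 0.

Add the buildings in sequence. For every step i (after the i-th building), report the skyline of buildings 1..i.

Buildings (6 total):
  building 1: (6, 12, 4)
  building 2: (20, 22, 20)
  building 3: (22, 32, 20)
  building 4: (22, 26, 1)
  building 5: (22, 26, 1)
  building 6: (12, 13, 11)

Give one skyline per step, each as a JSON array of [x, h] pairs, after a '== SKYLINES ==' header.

== SKYLINES ==
[[6,4],[12,0]]
[[6,4],[12,0],[20,20],[22,0]]
[[6,4],[12,0],[20,20],[32,0]]
[[6,4],[12,0],[20,20],[32,0]]
[[6,4],[12,0],[20,20],[32,0]]
[[6,4],[12,11],[13,0],[20,20],[32,0]]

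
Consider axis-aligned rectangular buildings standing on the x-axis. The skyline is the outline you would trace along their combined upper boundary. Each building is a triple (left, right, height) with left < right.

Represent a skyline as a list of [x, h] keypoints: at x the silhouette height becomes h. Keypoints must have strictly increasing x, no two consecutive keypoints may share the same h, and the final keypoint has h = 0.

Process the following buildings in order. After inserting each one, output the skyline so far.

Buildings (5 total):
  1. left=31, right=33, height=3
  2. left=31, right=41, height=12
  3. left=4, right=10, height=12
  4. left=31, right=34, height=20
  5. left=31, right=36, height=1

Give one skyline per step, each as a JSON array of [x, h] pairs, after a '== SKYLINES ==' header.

== SKYLINES ==
[[31,3],[33,0]]
[[31,12],[41,0]]
[[4,12],[10,0],[31,12],[41,0]]
[[4,12],[10,0],[31,20],[34,12],[41,0]]
[[4,12],[10,0],[31,20],[34,12],[41,0]]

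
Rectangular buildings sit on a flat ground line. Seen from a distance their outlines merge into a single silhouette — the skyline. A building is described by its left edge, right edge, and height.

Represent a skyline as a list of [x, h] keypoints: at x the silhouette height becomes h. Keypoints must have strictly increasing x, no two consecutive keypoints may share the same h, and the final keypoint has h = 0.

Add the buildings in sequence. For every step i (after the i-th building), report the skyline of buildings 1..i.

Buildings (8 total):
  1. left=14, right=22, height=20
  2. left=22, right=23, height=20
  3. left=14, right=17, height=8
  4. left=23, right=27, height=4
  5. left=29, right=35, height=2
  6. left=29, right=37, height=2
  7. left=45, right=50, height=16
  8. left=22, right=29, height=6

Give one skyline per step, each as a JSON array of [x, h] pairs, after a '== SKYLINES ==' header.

== SKYLINES ==
[[14,20],[22,0]]
[[14,20],[23,0]]
[[14,20],[23,0]]
[[14,20],[23,4],[27,0]]
[[14,20],[23,4],[27,0],[29,2],[35,0]]
[[14,20],[23,4],[27,0],[29,2],[37,0]]
[[14,20],[23,4],[27,0],[29,2],[37,0],[45,16],[50,0]]
[[14,20],[23,6],[29,2],[37,0],[45,16],[50,0]]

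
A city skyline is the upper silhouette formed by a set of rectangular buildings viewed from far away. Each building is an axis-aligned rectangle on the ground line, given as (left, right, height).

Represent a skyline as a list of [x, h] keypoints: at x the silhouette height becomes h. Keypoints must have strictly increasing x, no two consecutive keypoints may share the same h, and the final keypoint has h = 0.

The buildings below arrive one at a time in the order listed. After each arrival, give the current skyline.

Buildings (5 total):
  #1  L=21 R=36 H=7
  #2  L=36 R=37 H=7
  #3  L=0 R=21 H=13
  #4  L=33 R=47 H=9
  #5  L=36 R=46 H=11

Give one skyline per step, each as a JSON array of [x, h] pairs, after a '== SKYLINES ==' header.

== SKYLINES ==
[[21,7],[36,0]]
[[21,7],[37,0]]
[[0,13],[21,7],[37,0]]
[[0,13],[21,7],[33,9],[47,0]]
[[0,13],[21,7],[33,9],[36,11],[46,9],[47,0]]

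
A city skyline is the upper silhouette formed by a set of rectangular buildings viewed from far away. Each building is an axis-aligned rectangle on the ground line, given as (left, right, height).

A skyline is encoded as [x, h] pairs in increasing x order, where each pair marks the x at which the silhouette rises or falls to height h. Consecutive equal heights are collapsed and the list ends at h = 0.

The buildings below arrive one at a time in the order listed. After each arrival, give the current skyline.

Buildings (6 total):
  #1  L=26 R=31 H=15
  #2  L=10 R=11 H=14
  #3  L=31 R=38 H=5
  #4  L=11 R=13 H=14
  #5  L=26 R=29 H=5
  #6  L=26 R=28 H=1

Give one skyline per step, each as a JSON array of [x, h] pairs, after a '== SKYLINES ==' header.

== SKYLINES ==
[[26,15],[31,0]]
[[10,14],[11,0],[26,15],[31,0]]
[[10,14],[11,0],[26,15],[31,5],[38,0]]
[[10,14],[13,0],[26,15],[31,5],[38,0]]
[[10,14],[13,0],[26,15],[31,5],[38,0]]
[[10,14],[13,0],[26,15],[31,5],[38,0]]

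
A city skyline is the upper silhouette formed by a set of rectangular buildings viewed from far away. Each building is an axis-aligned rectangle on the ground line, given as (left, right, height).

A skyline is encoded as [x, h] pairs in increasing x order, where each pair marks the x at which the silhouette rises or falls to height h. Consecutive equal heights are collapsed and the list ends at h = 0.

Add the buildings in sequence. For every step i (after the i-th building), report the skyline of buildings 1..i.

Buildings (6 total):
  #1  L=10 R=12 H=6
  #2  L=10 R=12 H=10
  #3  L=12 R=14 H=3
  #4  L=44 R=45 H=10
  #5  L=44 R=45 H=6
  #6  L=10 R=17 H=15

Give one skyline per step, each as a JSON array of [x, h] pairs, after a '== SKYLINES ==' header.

== SKYLINES ==
[[10,6],[12,0]]
[[10,10],[12,0]]
[[10,10],[12,3],[14,0]]
[[10,10],[12,3],[14,0],[44,10],[45,0]]
[[10,10],[12,3],[14,0],[44,10],[45,0]]
[[10,15],[17,0],[44,10],[45,0]]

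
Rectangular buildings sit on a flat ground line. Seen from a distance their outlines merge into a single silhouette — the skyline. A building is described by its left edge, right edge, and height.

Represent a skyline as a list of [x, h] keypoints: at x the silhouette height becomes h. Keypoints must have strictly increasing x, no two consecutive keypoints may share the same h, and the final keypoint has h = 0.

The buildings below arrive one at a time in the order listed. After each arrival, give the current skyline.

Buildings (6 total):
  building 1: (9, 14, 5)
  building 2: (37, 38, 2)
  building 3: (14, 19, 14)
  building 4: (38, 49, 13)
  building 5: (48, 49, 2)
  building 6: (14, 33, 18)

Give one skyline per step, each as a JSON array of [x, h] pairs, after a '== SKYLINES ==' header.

== SKYLINES ==
[[9,5],[14,0]]
[[9,5],[14,0],[37,2],[38,0]]
[[9,5],[14,14],[19,0],[37,2],[38,0]]
[[9,5],[14,14],[19,0],[37,2],[38,13],[49,0]]
[[9,5],[14,14],[19,0],[37,2],[38,13],[49,0]]
[[9,5],[14,18],[33,0],[37,2],[38,13],[49,0]]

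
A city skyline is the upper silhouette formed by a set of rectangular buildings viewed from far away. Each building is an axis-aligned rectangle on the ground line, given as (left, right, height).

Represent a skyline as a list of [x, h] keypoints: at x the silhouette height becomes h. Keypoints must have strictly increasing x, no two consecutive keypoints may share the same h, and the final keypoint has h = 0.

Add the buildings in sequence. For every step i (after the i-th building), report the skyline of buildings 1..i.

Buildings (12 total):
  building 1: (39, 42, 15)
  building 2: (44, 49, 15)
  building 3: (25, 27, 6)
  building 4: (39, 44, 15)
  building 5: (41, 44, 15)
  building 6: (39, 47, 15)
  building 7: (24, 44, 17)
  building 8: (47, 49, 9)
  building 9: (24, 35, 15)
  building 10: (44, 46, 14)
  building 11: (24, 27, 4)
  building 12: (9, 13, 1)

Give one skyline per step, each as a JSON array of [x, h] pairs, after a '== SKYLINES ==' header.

== SKYLINES ==
[[39,15],[42,0]]
[[39,15],[42,0],[44,15],[49,0]]
[[25,6],[27,0],[39,15],[42,0],[44,15],[49,0]]
[[25,6],[27,0],[39,15],[49,0]]
[[25,6],[27,0],[39,15],[49,0]]
[[25,6],[27,0],[39,15],[49,0]]
[[24,17],[44,15],[49,0]]
[[24,17],[44,15],[49,0]]
[[24,17],[44,15],[49,0]]
[[24,17],[44,15],[49,0]]
[[24,17],[44,15],[49,0]]
[[9,1],[13,0],[24,17],[44,15],[49,0]]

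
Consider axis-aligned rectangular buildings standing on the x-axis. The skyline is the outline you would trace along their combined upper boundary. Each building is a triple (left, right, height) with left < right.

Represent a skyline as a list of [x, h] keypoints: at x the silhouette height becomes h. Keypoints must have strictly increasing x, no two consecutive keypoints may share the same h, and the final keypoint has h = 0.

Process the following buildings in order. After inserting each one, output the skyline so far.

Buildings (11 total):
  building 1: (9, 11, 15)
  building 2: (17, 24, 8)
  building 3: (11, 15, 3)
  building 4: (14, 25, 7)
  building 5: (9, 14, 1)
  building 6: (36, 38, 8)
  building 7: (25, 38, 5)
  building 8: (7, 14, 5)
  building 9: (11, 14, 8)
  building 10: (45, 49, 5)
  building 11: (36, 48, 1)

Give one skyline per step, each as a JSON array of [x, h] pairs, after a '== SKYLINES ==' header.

== SKYLINES ==
[[9,15],[11,0]]
[[9,15],[11,0],[17,8],[24,0]]
[[9,15],[11,3],[15,0],[17,8],[24,0]]
[[9,15],[11,3],[14,7],[17,8],[24,7],[25,0]]
[[9,15],[11,3],[14,7],[17,8],[24,7],[25,0]]
[[9,15],[11,3],[14,7],[17,8],[24,7],[25,0],[36,8],[38,0]]
[[9,15],[11,3],[14,7],[17,8],[24,7],[25,5],[36,8],[38,0]]
[[7,5],[9,15],[11,5],[14,7],[17,8],[24,7],[25,5],[36,8],[38,0]]
[[7,5],[9,15],[11,8],[14,7],[17,8],[24,7],[25,5],[36,8],[38,0]]
[[7,5],[9,15],[11,8],[14,7],[17,8],[24,7],[25,5],[36,8],[38,0],[45,5],[49,0]]
[[7,5],[9,15],[11,8],[14,7],[17,8],[24,7],[25,5],[36,8],[38,1],[45,5],[49,0]]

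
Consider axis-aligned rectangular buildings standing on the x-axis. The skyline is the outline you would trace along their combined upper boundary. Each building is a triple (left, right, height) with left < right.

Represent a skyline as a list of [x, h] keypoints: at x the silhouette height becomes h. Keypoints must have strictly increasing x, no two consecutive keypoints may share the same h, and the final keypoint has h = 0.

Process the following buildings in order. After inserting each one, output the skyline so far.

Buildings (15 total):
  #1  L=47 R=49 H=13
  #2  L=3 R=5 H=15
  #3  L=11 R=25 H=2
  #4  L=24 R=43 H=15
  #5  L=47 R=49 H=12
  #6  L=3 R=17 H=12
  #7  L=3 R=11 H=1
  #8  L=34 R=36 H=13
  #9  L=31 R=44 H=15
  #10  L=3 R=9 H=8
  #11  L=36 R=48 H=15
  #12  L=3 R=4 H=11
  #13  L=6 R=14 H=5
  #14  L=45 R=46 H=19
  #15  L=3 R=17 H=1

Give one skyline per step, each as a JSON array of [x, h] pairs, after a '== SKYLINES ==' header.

== SKYLINES ==
[[47,13],[49,0]]
[[3,15],[5,0],[47,13],[49,0]]
[[3,15],[5,0],[11,2],[25,0],[47,13],[49,0]]
[[3,15],[5,0],[11,2],[24,15],[43,0],[47,13],[49,0]]
[[3,15],[5,0],[11,2],[24,15],[43,0],[47,13],[49,0]]
[[3,15],[5,12],[17,2],[24,15],[43,0],[47,13],[49,0]]
[[3,15],[5,12],[17,2],[24,15],[43,0],[47,13],[49,0]]
[[3,15],[5,12],[17,2],[24,15],[43,0],[47,13],[49,0]]
[[3,15],[5,12],[17,2],[24,15],[44,0],[47,13],[49,0]]
[[3,15],[5,12],[17,2],[24,15],[44,0],[47,13],[49,0]]
[[3,15],[5,12],[17,2],[24,15],[48,13],[49,0]]
[[3,15],[5,12],[17,2],[24,15],[48,13],[49,0]]
[[3,15],[5,12],[17,2],[24,15],[48,13],[49,0]]
[[3,15],[5,12],[17,2],[24,15],[45,19],[46,15],[48,13],[49,0]]
[[3,15],[5,12],[17,2],[24,15],[45,19],[46,15],[48,13],[49,0]]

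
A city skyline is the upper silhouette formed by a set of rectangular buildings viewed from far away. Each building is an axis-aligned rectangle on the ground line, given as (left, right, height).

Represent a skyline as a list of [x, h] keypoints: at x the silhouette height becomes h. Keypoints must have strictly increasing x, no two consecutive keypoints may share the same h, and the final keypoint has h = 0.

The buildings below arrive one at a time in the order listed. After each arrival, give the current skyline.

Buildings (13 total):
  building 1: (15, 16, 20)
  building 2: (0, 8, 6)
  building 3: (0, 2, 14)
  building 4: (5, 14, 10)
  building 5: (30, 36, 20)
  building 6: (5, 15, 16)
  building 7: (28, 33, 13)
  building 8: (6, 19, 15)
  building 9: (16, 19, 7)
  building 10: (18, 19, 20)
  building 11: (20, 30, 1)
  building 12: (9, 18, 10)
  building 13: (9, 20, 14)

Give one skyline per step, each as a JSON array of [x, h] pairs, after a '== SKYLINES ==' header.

== SKYLINES ==
[[15,20],[16,0]]
[[0,6],[8,0],[15,20],[16,0]]
[[0,14],[2,6],[8,0],[15,20],[16,0]]
[[0,14],[2,6],[5,10],[14,0],[15,20],[16,0]]
[[0,14],[2,6],[5,10],[14,0],[15,20],[16,0],[30,20],[36,0]]
[[0,14],[2,6],[5,16],[15,20],[16,0],[30,20],[36,0]]
[[0,14],[2,6],[5,16],[15,20],[16,0],[28,13],[30,20],[36,0]]
[[0,14],[2,6],[5,16],[15,20],[16,15],[19,0],[28,13],[30,20],[36,0]]
[[0,14],[2,6],[5,16],[15,20],[16,15],[19,0],[28,13],[30,20],[36,0]]
[[0,14],[2,6],[5,16],[15,20],[16,15],[18,20],[19,0],[28,13],[30,20],[36,0]]
[[0,14],[2,6],[5,16],[15,20],[16,15],[18,20],[19,0],[20,1],[28,13],[30,20],[36,0]]
[[0,14],[2,6],[5,16],[15,20],[16,15],[18,20],[19,0],[20,1],[28,13],[30,20],[36,0]]
[[0,14],[2,6],[5,16],[15,20],[16,15],[18,20],[19,14],[20,1],[28,13],[30,20],[36,0]]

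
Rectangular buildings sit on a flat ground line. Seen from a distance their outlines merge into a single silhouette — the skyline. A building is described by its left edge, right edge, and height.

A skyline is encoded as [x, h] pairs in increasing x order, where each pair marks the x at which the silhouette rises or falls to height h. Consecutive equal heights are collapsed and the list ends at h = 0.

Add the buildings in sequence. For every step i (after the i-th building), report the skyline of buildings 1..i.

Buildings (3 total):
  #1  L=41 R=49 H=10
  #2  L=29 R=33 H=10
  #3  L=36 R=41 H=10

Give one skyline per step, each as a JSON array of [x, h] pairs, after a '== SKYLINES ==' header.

== SKYLINES ==
[[41,10],[49,0]]
[[29,10],[33,0],[41,10],[49,0]]
[[29,10],[33,0],[36,10],[49,0]]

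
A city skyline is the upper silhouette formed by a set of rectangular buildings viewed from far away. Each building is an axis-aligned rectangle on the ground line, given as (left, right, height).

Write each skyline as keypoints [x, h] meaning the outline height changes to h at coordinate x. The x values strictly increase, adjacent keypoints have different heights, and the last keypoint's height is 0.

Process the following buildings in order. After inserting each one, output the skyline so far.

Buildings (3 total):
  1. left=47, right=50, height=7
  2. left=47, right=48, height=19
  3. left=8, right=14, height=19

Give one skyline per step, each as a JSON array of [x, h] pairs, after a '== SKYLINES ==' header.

== SKYLINES ==
[[47,7],[50,0]]
[[47,19],[48,7],[50,0]]
[[8,19],[14,0],[47,19],[48,7],[50,0]]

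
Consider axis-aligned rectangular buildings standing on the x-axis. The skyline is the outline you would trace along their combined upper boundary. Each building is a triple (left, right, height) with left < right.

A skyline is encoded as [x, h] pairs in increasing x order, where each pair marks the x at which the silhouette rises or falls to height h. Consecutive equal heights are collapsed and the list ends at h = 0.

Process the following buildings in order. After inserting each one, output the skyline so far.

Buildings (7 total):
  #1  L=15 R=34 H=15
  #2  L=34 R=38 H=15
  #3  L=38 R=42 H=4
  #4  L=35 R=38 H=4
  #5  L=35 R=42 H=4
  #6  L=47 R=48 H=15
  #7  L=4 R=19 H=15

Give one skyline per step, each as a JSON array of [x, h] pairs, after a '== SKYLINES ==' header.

== SKYLINES ==
[[15,15],[34,0]]
[[15,15],[38,0]]
[[15,15],[38,4],[42,0]]
[[15,15],[38,4],[42,0]]
[[15,15],[38,4],[42,0]]
[[15,15],[38,4],[42,0],[47,15],[48,0]]
[[4,15],[38,4],[42,0],[47,15],[48,0]]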